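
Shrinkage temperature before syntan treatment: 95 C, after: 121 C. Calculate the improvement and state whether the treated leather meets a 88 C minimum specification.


Improvement = 26 C
Meets 88 C spec: Yes

Improvement = 121 - 95 = 26 C
Spec check: 121 C >= 88 C? Yes


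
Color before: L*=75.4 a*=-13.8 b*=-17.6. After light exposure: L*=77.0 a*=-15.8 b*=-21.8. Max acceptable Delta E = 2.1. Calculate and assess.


Delta E = 4.92
Passes: No


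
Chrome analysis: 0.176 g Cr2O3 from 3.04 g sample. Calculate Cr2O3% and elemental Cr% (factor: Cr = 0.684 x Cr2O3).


Cr2O3% = 0.176 / 3.04 x 100 = 5.79%
Cr% = 5.79 x 0.684 = 3.96%


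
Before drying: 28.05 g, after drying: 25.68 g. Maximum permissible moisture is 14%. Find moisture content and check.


Moisture content = 8.4%
Acceptable: Yes


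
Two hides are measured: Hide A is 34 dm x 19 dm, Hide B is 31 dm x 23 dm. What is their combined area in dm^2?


Hide A area = 34 x 19 = 646 dm^2
Hide B area = 31 x 23 = 713 dm^2
Total = 646 + 713 = 1359 dm^2


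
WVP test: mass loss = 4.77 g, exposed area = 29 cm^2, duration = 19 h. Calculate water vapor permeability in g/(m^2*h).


WVP = mass_loss / (area x time) x 10000
WVP = 4.77 / (29 x 19) x 10000
WVP = 4.77 / 551 x 10000 = 86.57 g/(m^2*h)


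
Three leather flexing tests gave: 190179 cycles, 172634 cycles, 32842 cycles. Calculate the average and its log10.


Average = 131885 cycles
log10 = 5.12

Average = (190179 + 172634 + 32842) / 3 = 131885 cycles
log10(131885) = 5.12


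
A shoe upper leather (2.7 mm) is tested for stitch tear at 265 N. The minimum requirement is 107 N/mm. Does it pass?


STS = 265 / 2.7 = 98.1 N/mm
Minimum required: 107 N/mm
Passes: No


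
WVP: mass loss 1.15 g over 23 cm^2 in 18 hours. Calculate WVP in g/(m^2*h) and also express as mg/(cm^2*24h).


WVP = 27.78 g/(m^2*h)
Daily rate = 66.67 mg/(cm^2*24h)

WVP = 1.15 / (23 x 18) x 10000 = 27.78 g/(m^2*h)
Mass loss in mg = 1.15 x 1000 = 1150 mg
Per cm^2 per 24h in mg: 1150 x 24 / (23 x 18) = 27600 / 414 = 66.67 mg/(cm^2*24h)


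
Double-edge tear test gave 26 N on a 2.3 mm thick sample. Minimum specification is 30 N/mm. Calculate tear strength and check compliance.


Tear strength = 11.3 N/mm
Compliant: No


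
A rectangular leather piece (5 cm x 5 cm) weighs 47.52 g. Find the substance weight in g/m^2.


19008.0 g/m^2

Area = 5 x 5 = 25 cm^2
SW = 47.52 / 25 x 10000 = 19008.0 g/m^2


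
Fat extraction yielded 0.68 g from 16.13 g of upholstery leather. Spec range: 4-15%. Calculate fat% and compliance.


Fat content = 4.2%
Compliant: Yes


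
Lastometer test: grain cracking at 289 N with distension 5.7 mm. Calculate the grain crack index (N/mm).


Grain crack index = force / distension
Index = 289 / 5.7 = 50.7 N/mm


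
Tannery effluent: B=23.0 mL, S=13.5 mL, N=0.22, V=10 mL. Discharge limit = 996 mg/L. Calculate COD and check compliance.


COD = 1672.0 mg/L
Compliant: No


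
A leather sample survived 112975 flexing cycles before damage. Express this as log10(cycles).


log10(112975) = 5.05


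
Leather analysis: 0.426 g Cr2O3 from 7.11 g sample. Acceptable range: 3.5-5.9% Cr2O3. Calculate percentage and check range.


Cr2O3% = 0.426 / 7.11 x 100 = 5.99%
Acceptable range: 3.5 to 5.9%
Within range: No


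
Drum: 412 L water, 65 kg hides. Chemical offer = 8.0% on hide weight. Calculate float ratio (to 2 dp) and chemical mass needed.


Float ratio = 6.34
Chemical needed = 5.2 kg

Float ratio = 412 / 65 = 6.34
Chemical = 65 x 8.0 / 100 = 5.2 kg


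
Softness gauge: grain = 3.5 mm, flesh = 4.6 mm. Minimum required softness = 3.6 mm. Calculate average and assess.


Average = (3.5 + 4.6) / 2 = 4.05 mm
Minimum = 3.6 mm
Meets requirement: Yes


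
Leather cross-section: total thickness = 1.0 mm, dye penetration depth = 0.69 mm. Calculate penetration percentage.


69.0%

Penetration% = 0.69 / 1.0 x 100
Penetration = 69.0%


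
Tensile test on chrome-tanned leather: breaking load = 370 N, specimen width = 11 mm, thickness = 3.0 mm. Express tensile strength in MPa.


11.21 MPa

Cross-section = 11 x 3.0 = 33.0 mm^2
TS = 370 / 33.0 = 11.21 MPa
(1 N/mm^2 = 1 MPa)


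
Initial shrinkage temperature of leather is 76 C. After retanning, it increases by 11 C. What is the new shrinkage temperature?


New Ts = 76 + 11 = 87 C


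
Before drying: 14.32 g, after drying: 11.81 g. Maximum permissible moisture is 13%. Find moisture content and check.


Moisture content = 17.5%
Acceptable: No


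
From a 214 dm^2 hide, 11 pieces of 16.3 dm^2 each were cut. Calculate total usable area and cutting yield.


Total usable = 11 x 16.3 = 179.3 dm^2
Yield = 179.3 / 214 x 100 = 83.8%


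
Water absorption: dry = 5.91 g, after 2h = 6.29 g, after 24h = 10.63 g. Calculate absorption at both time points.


WA (2h) = (6.29 - 5.91) / 5.91 x 100 = 6.4%
WA (24h) = (10.63 - 5.91) / 5.91 x 100 = 79.9%


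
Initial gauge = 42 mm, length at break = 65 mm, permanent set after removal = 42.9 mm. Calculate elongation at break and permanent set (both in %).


Elongation at break = (65 - 42) / 42 x 100 = 54.8%
Permanent set = (42.9 - 42) / 42 x 100 = 2.1%


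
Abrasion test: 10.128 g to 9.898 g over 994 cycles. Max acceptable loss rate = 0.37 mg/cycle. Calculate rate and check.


Rate = 0.231 mg/cycle
Passes: Yes

Loss = 10.128 - 9.898 = 0.230 g
Rate = 0.230 g / 994 cycles x 1000 = 0.231 mg/cycle
Max = 0.37 mg/cycle
Passes: Yes


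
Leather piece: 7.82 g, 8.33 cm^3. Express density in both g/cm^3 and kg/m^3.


0.939 g/cm^3
939 kg/m^3


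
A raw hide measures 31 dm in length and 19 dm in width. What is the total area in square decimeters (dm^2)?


589 dm^2

Area = length x width
Area = 31 x 19 = 589 dm^2


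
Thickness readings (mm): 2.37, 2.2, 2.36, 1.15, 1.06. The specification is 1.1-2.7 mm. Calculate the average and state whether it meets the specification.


Sum = 9.14
Average = 9.14 / 5 = 1.83 mm
Specification range: 1.1 to 2.7 mm
Within spec: Yes


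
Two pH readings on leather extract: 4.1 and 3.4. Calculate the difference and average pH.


Difference = |4.1 - 3.4| = 0.7
Average = (4.1 + 3.4) / 2 = 3.75


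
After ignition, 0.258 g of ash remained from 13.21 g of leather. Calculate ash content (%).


1.95%


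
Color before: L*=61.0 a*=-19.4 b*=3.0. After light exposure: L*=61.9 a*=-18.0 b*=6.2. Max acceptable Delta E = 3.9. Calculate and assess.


dL = 0.9, da = 1.4, db = 3.2
dE = sqrt((0.9)^2 + (1.4)^2 + (3.2)^2) = 3.61
Max = 3.9
Passes: Yes


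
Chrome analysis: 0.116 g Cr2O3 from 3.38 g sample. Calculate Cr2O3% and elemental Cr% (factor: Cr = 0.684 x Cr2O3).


Cr2O3% = 0.116 / 3.38 x 100 = 3.43%
Cr% = 3.43 x 0.684 = 2.35%


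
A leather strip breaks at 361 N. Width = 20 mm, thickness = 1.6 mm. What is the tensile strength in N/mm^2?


Cross-sectional area = 20 x 1.6 = 32.0 mm^2
Tensile strength = 361 / 32.0 = 11.28 N/mm^2


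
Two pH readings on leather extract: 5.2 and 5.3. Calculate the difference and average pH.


Difference = |5.2 - 5.3| = 0.1
Average = (5.2 + 5.3) / 2 = 5.25


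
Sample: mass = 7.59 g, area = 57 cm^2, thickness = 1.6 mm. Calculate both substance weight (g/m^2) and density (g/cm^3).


Substance weight = 1331.6 g/m^2
Density = 0.832 g/cm^3

SW = 7.59 / 57 x 10000 = 1331.6 g/m^2
Volume = 57 x 1.6 / 10 = 9.12 cm^3
Density = 7.59 / 9.12 = 0.832 g/cm^3


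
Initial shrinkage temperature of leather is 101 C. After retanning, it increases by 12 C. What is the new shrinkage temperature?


113 C

New Ts = 101 + 12 = 113 C


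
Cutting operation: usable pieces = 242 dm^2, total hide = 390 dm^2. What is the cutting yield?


62.1%

Yield = usable / total x 100
Yield = 242 / 390 x 100 = 62.1%


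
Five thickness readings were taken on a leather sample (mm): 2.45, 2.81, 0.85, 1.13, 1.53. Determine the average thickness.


Sum = 2.45 + 2.81 + 0.85 + 1.13 + 1.53 = 8.77
Average = 8.77 / 5 = 1.75 mm


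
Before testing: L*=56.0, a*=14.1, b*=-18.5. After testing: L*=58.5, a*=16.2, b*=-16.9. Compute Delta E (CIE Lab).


Delta E = 3.64

dL = 58.5 - 56.0 = 2.5
da = 16.2 - 14.1 = 2.1
db = -16.9 - (-18.5) = 1.6
dE = sqrt((2.5)^2 + (2.1)^2 + (1.6)^2) = 3.64


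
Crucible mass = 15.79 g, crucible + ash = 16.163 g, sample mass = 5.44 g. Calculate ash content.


Ash mass = 16.163 - 15.79 = 0.373 g
Ash% = 0.373 / 5.44 x 100 = 6.86%


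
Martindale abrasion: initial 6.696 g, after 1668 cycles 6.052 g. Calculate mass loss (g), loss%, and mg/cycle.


Mass loss = 0.644 g
Loss = 9.62%
Rate = 0.386 mg/cycle

Loss = 6.696 - 6.052 = 0.644 g
Loss% = 0.644 / 6.696 x 100 = 9.62%
Rate = 0.644 / 1668 x 1000 = 0.386 mg/cycle


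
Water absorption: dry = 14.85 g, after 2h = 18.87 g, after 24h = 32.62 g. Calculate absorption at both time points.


WA (2h) = (18.87 - 14.85) / 14.85 x 100 = 27.1%
WA (24h) = (32.62 - 14.85) / 14.85 x 100 = 119.7%


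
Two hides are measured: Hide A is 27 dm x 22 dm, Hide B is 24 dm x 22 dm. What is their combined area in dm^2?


Hide A area = 27 x 22 = 594 dm^2
Hide B area = 24 x 22 = 528 dm^2
Total = 594 + 528 = 1122 dm^2


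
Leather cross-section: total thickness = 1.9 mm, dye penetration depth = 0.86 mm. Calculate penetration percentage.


Penetration% = 0.86 / 1.9 x 100
Penetration = 45.3%


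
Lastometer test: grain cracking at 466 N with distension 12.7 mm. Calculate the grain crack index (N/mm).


Grain crack index = force / distension
Index = 466 / 12.7 = 36.7 N/mm


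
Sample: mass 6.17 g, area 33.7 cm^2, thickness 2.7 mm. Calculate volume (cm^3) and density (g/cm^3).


Thickness in cm = 2.7 / 10 = 0.27 cm
Volume = 33.7 x 0.27 = 9.099 cm^3
Density = 6.17 / 9.099 = 0.678 g/cm^3


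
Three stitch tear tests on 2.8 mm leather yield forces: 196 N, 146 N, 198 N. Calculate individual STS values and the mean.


STS1 = 196 / 2.8 = 70.0 N/mm
STS2 = 146 / 2.8 = 52.1 N/mm
STS3 = 198 / 2.8 = 70.7 N/mm
Mean = (70.0 + 52.1 + 70.7) / 3 = 64.3 N/mm


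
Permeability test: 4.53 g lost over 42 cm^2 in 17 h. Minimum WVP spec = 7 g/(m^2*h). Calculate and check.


WVP = 63.45 g/(m^2*h)
Meets specification: Yes

WVP = 4.53 / (42 x 17) x 10000 = 63.45 g/(m^2*h)
Minimum: 7 g/(m^2*h)
Meets spec: Yes


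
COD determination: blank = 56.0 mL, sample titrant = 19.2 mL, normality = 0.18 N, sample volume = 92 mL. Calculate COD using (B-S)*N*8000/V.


576.0 mg/L

COD = (56.0 - 19.2) x 0.18 x 8000 / 92
COD = 36.8 x 0.18 x 8000 / 92
COD = 576.0 mg/L


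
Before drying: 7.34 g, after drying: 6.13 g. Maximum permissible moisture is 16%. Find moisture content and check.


Moisture content = 16.5%
Acceptable: No


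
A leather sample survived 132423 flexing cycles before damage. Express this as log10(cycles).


5.12

log10(132423) = 5.12


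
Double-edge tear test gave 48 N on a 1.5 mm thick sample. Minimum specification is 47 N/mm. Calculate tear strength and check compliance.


Tear strength = 32.0 N/mm
Compliant: No


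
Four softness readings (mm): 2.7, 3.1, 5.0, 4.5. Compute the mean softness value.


3.83 mm


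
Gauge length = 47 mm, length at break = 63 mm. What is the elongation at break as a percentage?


Extension = 63 - 47 = 16 mm
Elongation = 16 / 47 x 100 = 34.0%


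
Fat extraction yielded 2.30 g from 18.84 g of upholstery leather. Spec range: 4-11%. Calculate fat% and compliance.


Fat% = 2.30 / 18.84 x 100 = 12.2%
Spec range: 4-11%
Compliant: No


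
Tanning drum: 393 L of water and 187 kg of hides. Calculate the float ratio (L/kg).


2.1

Float ratio = water / hide weight
Ratio = 393 / 187 = 2.1


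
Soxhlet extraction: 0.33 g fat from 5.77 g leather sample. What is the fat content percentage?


Fat content = 0.33 / 5.77 x 100
Fat = 5.7%


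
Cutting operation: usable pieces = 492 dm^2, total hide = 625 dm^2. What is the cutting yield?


Yield = usable / total x 100
Yield = 492 / 625 x 100 = 78.7%


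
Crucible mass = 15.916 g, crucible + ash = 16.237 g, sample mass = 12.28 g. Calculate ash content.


Ash mass = 0.321 g
Ash content = 2.61%


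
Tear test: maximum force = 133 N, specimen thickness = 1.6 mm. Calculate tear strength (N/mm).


83.1 N/mm


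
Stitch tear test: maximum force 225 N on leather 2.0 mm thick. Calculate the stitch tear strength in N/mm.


Stitch tear strength = force / thickness
STS = 225 / 2.0 = 112.5 N/mm


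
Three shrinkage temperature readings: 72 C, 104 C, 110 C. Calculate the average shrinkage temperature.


Average = (72 + 104 + 110) / 3
Average = 286 / 3 = 95.3 C


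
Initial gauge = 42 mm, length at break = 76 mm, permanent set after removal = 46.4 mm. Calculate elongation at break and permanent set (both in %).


Elongation at break = 81.0%
Permanent set = 10.5%


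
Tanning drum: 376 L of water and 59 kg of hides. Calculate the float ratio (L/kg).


Float ratio = water / hide weight
Ratio = 376 / 59 = 6.4


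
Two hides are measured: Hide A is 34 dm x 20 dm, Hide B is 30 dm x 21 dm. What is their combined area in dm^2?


Hide A area = 34 x 20 = 680 dm^2
Hide B area = 30 x 21 = 630 dm^2
Total = 680 + 630 = 1310 dm^2


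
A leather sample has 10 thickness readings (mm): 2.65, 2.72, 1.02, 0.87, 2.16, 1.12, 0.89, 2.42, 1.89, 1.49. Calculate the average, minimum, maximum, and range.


Sum = 17.23
Average = 17.23 / 10 = 1.72 mm
Minimum = 0.87 mm
Maximum = 2.72 mm
Range = 2.72 - 0.87 = 1.85 mm


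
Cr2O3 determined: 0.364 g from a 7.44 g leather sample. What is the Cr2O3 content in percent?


Cr2O3% = 0.364 / 7.44 x 100
Cr2O3% = 4.89%


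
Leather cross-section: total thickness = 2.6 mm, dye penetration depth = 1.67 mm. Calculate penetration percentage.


64.2%

Penetration% = 1.67 / 2.6 x 100
Penetration = 64.2%


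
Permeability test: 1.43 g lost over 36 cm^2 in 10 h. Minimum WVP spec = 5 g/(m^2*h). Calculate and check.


WVP = 1.43 / (36 x 10) x 10000 = 39.72 g/(m^2*h)
Minimum: 5 g/(m^2*h)
Meets spec: Yes


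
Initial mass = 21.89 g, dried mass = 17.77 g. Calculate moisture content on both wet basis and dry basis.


Wet basis = 18.8%
Dry basis = 23.2%

Moisture lost = 21.89 - 17.77 = 4.12 g
Wet basis MC = 4.12 / 21.89 x 100 = 18.8%
Dry basis MC = 4.12 / 17.77 x 100 = 23.2%


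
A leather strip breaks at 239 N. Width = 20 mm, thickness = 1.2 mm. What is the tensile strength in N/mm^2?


Cross-sectional area = 20 x 1.2 = 24.0 mm^2
Tensile strength = 239 / 24.0 = 9.96 N/mm^2


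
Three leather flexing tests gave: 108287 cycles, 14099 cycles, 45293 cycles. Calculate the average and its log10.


Average = (108287 + 14099 + 45293) / 3 = 55893 cycles
log10(55893) = 4.75


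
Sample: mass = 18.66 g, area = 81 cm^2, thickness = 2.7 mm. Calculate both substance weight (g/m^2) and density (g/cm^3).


Substance weight = 2303.7 g/m^2
Density = 0.853 g/cm^3

SW = 18.66 / 81 x 10000 = 2303.7 g/m^2
Volume = 81 x 2.7 / 10 = 21.87 cm^3
Density = 18.66 / 21.87 = 0.853 g/cm^3


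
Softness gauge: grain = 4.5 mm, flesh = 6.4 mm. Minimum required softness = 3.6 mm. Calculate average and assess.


Average = (4.5 + 6.4) / 2 = 5.45 mm
Minimum = 3.6 mm
Meets requirement: Yes


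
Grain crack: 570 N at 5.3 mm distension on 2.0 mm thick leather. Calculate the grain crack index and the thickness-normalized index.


Crack index = 570 / 5.3 = 107.5 N/mm
Normalized = 107.5 / 2.0 = 53.8 N/mm per mm


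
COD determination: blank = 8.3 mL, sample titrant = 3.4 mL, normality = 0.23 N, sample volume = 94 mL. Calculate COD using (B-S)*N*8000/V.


COD = (8.3 - 3.4) x 0.23 x 8000 / 94
COD = 4.9 x 0.23 x 8000 / 94
COD = 95.9 mg/L


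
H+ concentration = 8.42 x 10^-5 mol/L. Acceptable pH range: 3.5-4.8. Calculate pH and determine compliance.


pH = -log10(8.42 x 10^-5) = 4.07
Range: 3.5 to 4.8
Compliant: Yes


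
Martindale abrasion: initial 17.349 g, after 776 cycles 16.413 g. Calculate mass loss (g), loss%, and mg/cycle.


Loss = 17.349 - 16.413 = 0.936 g
Loss% = 0.936 / 17.349 x 100 = 5.40%
Rate = 0.936 / 776 x 1000 = 1.206 mg/cycle


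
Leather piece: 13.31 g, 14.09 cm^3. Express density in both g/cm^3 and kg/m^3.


0.945 g/cm^3
945 kg/m^3


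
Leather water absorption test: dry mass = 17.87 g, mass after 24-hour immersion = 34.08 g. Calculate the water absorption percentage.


90.7%

Water absorbed = 34.08 - 17.87 = 16.21 g
WA% = 16.21 / 17.87 x 100 = 90.7%


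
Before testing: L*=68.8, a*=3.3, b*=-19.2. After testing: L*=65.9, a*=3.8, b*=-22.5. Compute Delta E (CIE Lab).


Delta E = 4.42


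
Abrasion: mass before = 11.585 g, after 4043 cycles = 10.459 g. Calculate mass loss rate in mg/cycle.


Mass loss = 11.585 - 10.459 = 1.126 g
Rate = 1.126 / 4043 x 1000 = 0.279 mg/cycle


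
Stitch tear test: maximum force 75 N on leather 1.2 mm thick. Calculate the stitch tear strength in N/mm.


Stitch tear strength = force / thickness
STS = 75 / 1.2 = 62.5 N/mm


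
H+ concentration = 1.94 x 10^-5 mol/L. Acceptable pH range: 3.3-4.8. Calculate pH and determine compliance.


pH = 4.71
Compliant: Yes

pH = -log10(1.94 x 10^-5) = 4.71
Range: 3.3 to 4.8
Compliant: Yes


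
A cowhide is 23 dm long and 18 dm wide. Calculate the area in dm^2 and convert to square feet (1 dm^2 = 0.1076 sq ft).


414 dm^2
44.55 sq ft

Area = 23 x 18 = 414 dm^2
Conversion: 414 x 0.1076 = 44.55 sq ft


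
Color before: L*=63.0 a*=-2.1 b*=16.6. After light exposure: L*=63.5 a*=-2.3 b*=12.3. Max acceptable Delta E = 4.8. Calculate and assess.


Delta E = 4.33
Passes: Yes


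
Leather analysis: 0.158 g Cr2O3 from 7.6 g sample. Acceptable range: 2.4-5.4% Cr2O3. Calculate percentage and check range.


Cr2O3% = 0.158 / 7.6 x 100 = 2.08%
Acceptable range: 2.4 to 5.4%
Within range: No


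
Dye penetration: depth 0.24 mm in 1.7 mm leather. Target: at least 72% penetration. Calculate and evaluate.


Penetration = 14.1%
Meets target: No

Penetration = 0.24 / 1.7 x 100 = 14.1%
Target: 72%
Meets target: No


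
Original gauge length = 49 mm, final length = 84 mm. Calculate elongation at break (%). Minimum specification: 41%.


Extension = 84 - 49 = 35 mm
Elongation = 35 / 49 x 100 = 71.4%
Minimum required: 41%
Meets specification: Yes


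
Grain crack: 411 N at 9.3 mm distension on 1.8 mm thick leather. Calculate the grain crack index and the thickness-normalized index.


Crack index = 411 / 9.3 = 44.2 N/mm
Normalized = 44.2 / 1.8 = 24.6 N/mm per mm


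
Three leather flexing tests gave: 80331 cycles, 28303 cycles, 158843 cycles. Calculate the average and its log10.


Average = (80331 + 28303 + 158843) / 3 = 89159 cycles
log10(89159) = 4.95


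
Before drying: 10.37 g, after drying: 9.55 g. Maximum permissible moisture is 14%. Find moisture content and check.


Moisture content = 7.9%
Acceptable: Yes

MC = (10.37 - 9.55) / 10.37 x 100 = 7.9%
Maximum: 14%
Acceptable: Yes


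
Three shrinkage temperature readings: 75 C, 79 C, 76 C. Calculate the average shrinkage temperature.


76.7 C

Average = (75 + 79 + 76) / 3
Average = 230 / 3 = 76.7 C


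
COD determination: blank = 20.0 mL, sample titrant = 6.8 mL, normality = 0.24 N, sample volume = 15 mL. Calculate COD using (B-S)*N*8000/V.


COD = (20.0 - 6.8) x 0.24 x 8000 / 15
COD = 13.2 x 0.24 x 8000 / 15
COD = 1689.6 mg/L


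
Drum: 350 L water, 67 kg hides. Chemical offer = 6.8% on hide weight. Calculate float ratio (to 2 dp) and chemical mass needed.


Float ratio = 350 / 67 = 5.22
Chemical = 67 x 6.8 / 100 = 4.556 kg


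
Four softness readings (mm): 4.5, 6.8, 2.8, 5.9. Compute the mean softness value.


Sum = 4.5 + 6.8 + 2.8 + 5.9
Mean = 20.0 / 4 = 5.00 mm


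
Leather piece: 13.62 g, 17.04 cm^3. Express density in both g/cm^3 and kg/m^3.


Density = 13.62 / 17.04 = 0.799 g/cm^3
Convert: 0.799 x 1000 = 799 kg/m^3


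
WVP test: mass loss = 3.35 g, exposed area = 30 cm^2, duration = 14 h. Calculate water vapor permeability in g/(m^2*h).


WVP = mass_loss / (area x time) x 10000
WVP = 3.35 / (30 x 14) x 10000
WVP = 3.35 / 420 x 10000 = 79.76 g/(m^2*h)


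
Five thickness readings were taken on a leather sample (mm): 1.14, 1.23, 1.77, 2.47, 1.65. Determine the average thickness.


Sum = 1.14 + 1.23 + 1.77 + 2.47 + 1.65 = 8.26
Average = 8.26 / 5 = 1.65 mm


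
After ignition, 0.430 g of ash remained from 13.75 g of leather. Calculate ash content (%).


3.13%

Ash% = 0.430 / 13.75 x 100
Ash% = 3.13%


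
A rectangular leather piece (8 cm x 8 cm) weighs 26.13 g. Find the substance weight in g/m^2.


Area = 8 x 8 = 64 cm^2
SW = 26.13 / 64 x 10000 = 4082.8 g/m^2


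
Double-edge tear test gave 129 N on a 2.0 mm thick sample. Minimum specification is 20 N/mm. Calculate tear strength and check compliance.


Tear strength = 129 / 2.0 = 64.5 N/mm
Required minimum = 20 N/mm
Compliant: Yes


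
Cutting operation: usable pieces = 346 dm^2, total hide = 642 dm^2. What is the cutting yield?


53.9%

Yield = usable / total x 100
Yield = 346 / 642 x 100 = 53.9%


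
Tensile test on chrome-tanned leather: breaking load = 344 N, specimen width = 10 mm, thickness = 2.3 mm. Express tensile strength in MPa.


Cross-section = 10 x 2.3 = 23.0 mm^2
TS = 344 / 23.0 = 14.96 MPa
(1 N/mm^2 = 1 MPa)


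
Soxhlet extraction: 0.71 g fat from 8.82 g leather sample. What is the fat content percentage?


8.0%


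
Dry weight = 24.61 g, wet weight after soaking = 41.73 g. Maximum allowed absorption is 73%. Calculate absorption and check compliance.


WA = (41.73 - 24.61) / 24.61 x 100 = 69.6%
Maximum allowed: 73%
Compliant: Yes


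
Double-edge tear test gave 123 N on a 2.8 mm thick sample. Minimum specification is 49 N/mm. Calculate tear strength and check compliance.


Tear strength = 123 / 2.8 = 43.9 N/mm
Required minimum = 49 N/mm
Compliant: No


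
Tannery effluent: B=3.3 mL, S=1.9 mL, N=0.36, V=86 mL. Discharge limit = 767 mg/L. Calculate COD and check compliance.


COD = (3.3 - 1.9) x 0.36 x 8000 / 86 = 46.9 mg/L
Limit: 767 mg/L
Compliant: Yes


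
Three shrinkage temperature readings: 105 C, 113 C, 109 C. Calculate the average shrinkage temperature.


Average = (105 + 113 + 109) / 3
Average = 327 / 3 = 109.0 C


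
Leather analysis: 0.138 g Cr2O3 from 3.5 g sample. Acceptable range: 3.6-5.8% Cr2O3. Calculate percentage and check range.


Cr2O3% = 0.138 / 3.5 x 100 = 3.94%
Acceptable range: 3.6 to 5.8%
Within range: Yes


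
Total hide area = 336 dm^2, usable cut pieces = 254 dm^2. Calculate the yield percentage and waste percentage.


Yield = 254 / 336 x 100 = 75.6%
Waste = 336 - 254 = 82 dm^2
Waste% = 100 - 75.6 = 24.4%


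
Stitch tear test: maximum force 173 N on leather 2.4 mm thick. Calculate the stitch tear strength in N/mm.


72.1 N/mm

Stitch tear strength = force / thickness
STS = 173 / 2.4 = 72.1 N/mm


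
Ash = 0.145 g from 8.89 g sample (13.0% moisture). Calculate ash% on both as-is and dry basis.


As-is ash = 1.63%
Dry-basis ash = 1.87%

As-is ash% = 0.145 / 8.89 x 100 = 1.63%
Dry mass = 8.89 x (100 - 13.0) / 100 = 7.7343 g
Dry-basis ash% = 0.145 / 7.7343 x 100 = 1.87%


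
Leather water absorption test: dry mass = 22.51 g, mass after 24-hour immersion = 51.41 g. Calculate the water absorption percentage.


Water absorbed = 51.41 - 22.51 = 28.90 g
WA% = 28.90 / 22.51 x 100 = 128.4%


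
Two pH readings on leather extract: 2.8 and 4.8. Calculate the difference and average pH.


Difference = 2.0
Average pH = 3.80


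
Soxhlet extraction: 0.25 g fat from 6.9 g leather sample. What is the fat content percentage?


3.6%


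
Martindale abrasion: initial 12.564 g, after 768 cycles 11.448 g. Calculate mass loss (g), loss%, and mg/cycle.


Mass loss = 1.116 g
Loss = 8.88%
Rate = 1.453 mg/cycle

Loss = 12.564 - 11.448 = 1.116 g
Loss% = 1.116 / 12.564 x 100 = 8.88%
Rate = 1.116 / 768 x 1000 = 1.453 mg/cycle


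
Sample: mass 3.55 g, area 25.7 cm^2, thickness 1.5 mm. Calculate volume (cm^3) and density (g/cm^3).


Thickness in cm = 1.5 / 10 = 0.15 cm
Volume = 25.7 x 0.15 = 3.855 cm^3
Density = 3.55 / 3.855 = 0.921 g/cm^3


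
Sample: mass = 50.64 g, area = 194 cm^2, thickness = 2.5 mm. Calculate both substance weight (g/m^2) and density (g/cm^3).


Substance weight = 2610.3 g/m^2
Density = 1.044 g/cm^3

SW = 50.64 / 194 x 10000 = 2610.3 g/m^2
Volume = 194 x 2.5 / 10 = 48.50 cm^3
Density = 50.64 / 48.50 = 1.044 g/cm^3


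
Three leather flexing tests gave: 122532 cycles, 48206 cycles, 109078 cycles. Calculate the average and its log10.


Average = (122532 + 48206 + 109078) / 3 = 93272 cycles
log10(93272) = 4.97


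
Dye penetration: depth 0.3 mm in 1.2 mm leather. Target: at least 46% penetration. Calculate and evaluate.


Penetration = 25.0%
Meets target: No

Penetration = 0.3 / 1.2 x 100 = 25.0%
Target: 46%
Meets target: No


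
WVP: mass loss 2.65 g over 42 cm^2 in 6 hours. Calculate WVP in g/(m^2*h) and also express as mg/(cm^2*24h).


WVP = 2.65 / (42 x 6) x 10000 = 105.16 g/(m^2*h)
Mass loss in mg = 2.65 x 1000 = 2650 mg
Per cm^2 per 24h in mg: 2650 x 24 / (42 x 6) = 63600 / 252 = 252.38 mg/(cm^2*24h)


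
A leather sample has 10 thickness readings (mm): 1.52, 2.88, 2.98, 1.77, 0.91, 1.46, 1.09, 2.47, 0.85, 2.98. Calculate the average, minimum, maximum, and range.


Average = 1.89 mm
Min = 0.85 mm
Max = 2.98 mm
Range = 2.13 mm


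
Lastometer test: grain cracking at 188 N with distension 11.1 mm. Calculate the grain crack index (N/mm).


16.9 N/mm

Grain crack index = force / distension
Index = 188 / 11.1 = 16.9 N/mm


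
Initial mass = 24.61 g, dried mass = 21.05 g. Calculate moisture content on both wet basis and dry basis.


Wet basis = 14.5%
Dry basis = 16.9%

Moisture lost = 24.61 - 21.05 = 3.56 g
Wet basis MC = 3.56 / 24.61 x 100 = 14.5%
Dry basis MC = 3.56 / 21.05 x 100 = 16.9%


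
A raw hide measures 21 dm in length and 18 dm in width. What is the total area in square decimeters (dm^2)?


378 dm^2

Area = length x width
Area = 21 x 18 = 378 dm^2


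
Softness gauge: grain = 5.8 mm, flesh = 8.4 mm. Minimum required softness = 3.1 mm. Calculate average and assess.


Average softness = 7.10 mm
Meets requirement: Yes

Average = (5.8 + 8.4) / 2 = 7.10 mm
Minimum = 3.1 mm
Meets requirement: Yes


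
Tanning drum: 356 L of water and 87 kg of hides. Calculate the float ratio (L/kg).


4.1


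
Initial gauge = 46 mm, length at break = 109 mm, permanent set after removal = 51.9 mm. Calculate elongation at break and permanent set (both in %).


Elongation at break = 137.0%
Permanent set = 12.8%


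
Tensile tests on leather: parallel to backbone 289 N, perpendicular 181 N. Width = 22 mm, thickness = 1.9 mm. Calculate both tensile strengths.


Area = 22 x 1.9 = 41.8 mm^2
TS (parallel) = 289 / 41.8 = 6.91 N/mm^2
TS (perpendicular) = 181 / 41.8 = 4.33 N/mm^2


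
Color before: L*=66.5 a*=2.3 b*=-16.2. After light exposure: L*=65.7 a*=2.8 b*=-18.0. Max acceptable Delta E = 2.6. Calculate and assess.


dL = -0.8, da = 0.5, db = -1.8
dE = sqrt((-0.8)^2 + (0.5)^2 + (-1.8)^2) = 2.03
Max = 2.6
Passes: Yes


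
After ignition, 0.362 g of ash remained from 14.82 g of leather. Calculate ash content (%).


Ash% = 0.362 / 14.82 x 100
Ash% = 2.44%


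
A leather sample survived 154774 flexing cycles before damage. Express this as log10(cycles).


log10(154774) = 5.19


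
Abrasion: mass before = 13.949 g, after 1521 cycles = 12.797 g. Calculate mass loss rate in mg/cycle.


0.757 mg/cycle


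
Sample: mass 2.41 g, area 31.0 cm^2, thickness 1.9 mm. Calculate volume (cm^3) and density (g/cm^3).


Volume = 5.890 cm^3
Density = 0.409 g/cm^3

Thickness in cm = 1.9 / 10 = 0.19 cm
Volume = 31.0 x 0.19 = 5.890 cm^3
Density = 2.41 / 5.890 = 0.409 g/cm^3


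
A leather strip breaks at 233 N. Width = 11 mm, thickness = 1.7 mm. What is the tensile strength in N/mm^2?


Cross-sectional area = 11 x 1.7 = 18.7 mm^2
Tensile strength = 233 / 18.7 = 12.46 N/mm^2


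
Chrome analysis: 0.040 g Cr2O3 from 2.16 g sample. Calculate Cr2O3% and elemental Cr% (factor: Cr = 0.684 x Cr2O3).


Cr2O3% = 0.040 / 2.16 x 100 = 1.85%
Cr% = 1.85 x 0.684 = 1.27%


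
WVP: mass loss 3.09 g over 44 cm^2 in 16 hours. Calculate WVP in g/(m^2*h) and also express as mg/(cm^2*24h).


WVP = 43.89 g/(m^2*h)
Daily rate = 105.34 mg/(cm^2*24h)

WVP = 3.09 / (44 x 16) x 10000 = 43.89 g/(m^2*h)
Mass loss in mg = 3.09 x 1000 = 3090 mg
Per cm^2 per 24h in mg: 3090 x 24 / (44 x 16) = 74160 / 704 = 105.34 mg/(cm^2*24h)


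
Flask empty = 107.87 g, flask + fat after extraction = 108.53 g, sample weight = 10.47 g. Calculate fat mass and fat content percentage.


Fat mass = 0.66 g
Fat content = 6.3%


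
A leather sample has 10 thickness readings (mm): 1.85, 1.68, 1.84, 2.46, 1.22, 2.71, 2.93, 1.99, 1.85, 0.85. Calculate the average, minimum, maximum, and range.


Average = 1.94 mm
Min = 0.85 mm
Max = 2.93 mm
Range = 2.08 mm


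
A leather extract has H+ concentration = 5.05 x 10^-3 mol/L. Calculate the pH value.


pH = 2.30

pH = -log10[H+]
pH = -log10(5.05 x 10^-3) = 2.30


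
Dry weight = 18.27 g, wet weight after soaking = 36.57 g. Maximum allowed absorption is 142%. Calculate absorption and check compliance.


Absorption = 100.2%
Compliant: Yes

WA = (36.57 - 18.27) / 18.27 x 100 = 100.2%
Maximum allowed: 142%
Compliant: Yes


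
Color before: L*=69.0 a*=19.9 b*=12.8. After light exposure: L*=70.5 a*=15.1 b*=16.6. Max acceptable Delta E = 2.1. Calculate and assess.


Delta E = 6.30
Passes: No

dL = 1.5, da = -4.8, db = 3.8
dE = sqrt((1.5)^2 + (-4.8)^2 + (3.8)^2) = 6.30
Max = 2.1
Passes: No


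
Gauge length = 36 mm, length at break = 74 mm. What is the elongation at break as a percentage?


105.6%

Extension = 74 - 36 = 38 mm
Elongation = 38 / 36 x 100 = 105.6%


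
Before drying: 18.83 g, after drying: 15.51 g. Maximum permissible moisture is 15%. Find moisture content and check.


MC = (18.83 - 15.51) / 18.83 x 100 = 17.6%
Maximum: 15%
Acceptable: No


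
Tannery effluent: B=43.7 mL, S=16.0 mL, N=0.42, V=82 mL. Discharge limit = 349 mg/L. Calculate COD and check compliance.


COD = 1135.0 mg/L
Compliant: No


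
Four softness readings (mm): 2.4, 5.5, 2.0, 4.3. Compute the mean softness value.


Sum = 2.4 + 5.5 + 2.0 + 4.3
Mean = 14.2 / 4 = 3.55 mm


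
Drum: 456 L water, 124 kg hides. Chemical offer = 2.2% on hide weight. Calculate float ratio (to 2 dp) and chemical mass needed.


Float ratio = 3.68
Chemical needed = 2.728 kg

Float ratio = 456 / 124 = 3.68
Chemical = 124 x 2.2 / 100 = 2.728 kg


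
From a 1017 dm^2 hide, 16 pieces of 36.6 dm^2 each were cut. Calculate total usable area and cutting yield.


Usable area = 585.6 dm^2
Yield = 57.6%


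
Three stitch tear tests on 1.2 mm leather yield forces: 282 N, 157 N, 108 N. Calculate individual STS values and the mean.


STS1 = 235.0 N/mm
STS2 = 130.8 N/mm
STS3 = 90.0 N/mm
Mean = 151.9 N/mm

STS1 = 282 / 1.2 = 235.0 N/mm
STS2 = 157 / 1.2 = 130.8 N/mm
STS3 = 108 / 1.2 = 90.0 N/mm
Mean = (235.0 + 130.8 + 90.0) / 3 = 151.9 N/mm


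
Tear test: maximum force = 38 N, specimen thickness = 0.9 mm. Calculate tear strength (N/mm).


Tear strength = force / thickness
Tear = 38 / 0.9 = 42.2 N/mm


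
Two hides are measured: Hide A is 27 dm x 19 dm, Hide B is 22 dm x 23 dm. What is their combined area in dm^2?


Hide A area = 27 x 19 = 513 dm^2
Hide B area = 22 x 23 = 506 dm^2
Total = 513 + 506 = 1019 dm^2


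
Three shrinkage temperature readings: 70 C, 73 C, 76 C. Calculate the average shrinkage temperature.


73.0 C

Average = (70 + 73 + 76) / 3
Average = 219 / 3 = 73.0 C


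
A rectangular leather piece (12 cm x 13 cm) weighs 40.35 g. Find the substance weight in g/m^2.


2586.5 g/m^2


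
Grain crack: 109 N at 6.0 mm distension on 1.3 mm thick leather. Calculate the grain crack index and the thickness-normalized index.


Crack index = 109 / 6.0 = 18.2 N/mm
Normalized = 18.2 / 1.3 = 14.0 N/mm per mm


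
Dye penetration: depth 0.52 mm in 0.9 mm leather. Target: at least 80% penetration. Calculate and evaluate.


Penetration = 57.8%
Meets target: No

Penetration = 0.52 / 0.9 x 100 = 57.8%
Target: 80%
Meets target: No


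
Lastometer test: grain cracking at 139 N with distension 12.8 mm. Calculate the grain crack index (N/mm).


Grain crack index = force / distension
Index = 139 / 12.8 = 10.9 N/mm


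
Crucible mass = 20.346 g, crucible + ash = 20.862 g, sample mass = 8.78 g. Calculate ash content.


Ash mass = 0.516 g
Ash content = 5.88%

Ash mass = 20.862 - 20.346 = 0.516 g
Ash% = 0.516 / 8.78 x 100 = 5.88%


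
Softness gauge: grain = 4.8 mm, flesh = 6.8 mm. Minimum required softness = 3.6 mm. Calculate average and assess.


Average = (4.8 + 6.8) / 2 = 5.80 mm
Minimum = 3.6 mm
Meets requirement: Yes


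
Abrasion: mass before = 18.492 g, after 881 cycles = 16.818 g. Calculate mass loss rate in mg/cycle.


1.900 mg/cycle

Mass loss = 18.492 - 16.818 = 1.674 g
Rate = 1.674 / 881 x 1000 = 1.900 mg/cycle


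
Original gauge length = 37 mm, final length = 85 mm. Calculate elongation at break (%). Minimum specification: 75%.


Extension = 85 - 37 = 48 mm
Elongation = 48 / 37 x 100 = 129.7%
Minimum required: 75%
Meets specification: Yes


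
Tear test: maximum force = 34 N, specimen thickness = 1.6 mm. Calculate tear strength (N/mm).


21.3 N/mm


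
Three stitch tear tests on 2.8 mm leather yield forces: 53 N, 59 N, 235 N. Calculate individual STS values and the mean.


STS1 = 53 / 2.8 = 18.9 N/mm
STS2 = 59 / 2.8 = 21.1 N/mm
STS3 = 235 / 2.8 = 83.9 N/mm
Mean = (18.9 + 21.1 + 83.9) / 3 = 41.3 N/mm


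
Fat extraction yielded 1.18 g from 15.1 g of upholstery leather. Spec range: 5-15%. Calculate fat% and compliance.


Fat% = 1.18 / 15.1 x 100 = 7.8%
Spec range: 5-15%
Compliant: Yes


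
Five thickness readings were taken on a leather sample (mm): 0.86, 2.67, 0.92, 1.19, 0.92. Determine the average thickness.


1.31 mm

Sum = 0.86 + 2.67 + 0.92 + 1.19 + 0.92 = 6.56
Average = 6.56 / 5 = 1.31 mm


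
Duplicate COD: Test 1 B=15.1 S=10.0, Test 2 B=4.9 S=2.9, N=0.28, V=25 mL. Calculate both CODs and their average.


COD1 = (15.1 - 10.0) x 0.28 x 8000 / 25 = 457.0 mg/L
COD2 = (4.9 - 2.9) x 0.28 x 8000 / 25 = 179.2 mg/L
Average = (457.0 + 179.2) / 2 = 318.1 mg/L


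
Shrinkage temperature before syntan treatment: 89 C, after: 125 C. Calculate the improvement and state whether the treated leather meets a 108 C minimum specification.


Improvement = 125 - 89 = 36 C
Spec check: 125 C >= 108 C? Yes


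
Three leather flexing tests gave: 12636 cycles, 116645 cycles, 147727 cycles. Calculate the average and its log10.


Average = 92336 cycles
log10 = 4.97


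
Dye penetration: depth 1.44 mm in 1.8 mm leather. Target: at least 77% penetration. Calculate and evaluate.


Penetration = 80.0%
Meets target: Yes

Penetration = 1.44 / 1.8 x 100 = 80.0%
Target: 77%
Meets target: Yes


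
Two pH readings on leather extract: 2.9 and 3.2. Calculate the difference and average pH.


Difference = 0.3
Average pH = 3.05

Difference = |2.9 - 3.2| = 0.3
Average = (2.9 + 3.2) / 2 = 3.05


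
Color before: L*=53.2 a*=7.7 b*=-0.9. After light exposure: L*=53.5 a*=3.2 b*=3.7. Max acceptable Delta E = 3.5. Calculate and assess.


Delta E = 6.44
Passes: No

dL = 0.3, da = -4.5, db = 4.6
dE = sqrt((0.3)^2 + (-4.5)^2 + (4.6)^2) = 6.44
Max = 3.5
Passes: No


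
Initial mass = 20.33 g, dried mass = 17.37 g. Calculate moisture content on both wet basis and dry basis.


Wet basis = 14.6%
Dry basis = 17.0%

Moisture lost = 20.33 - 17.37 = 2.96 g
Wet basis MC = 2.96 / 20.33 x 100 = 14.6%
Dry basis MC = 2.96 / 17.37 x 100 = 17.0%


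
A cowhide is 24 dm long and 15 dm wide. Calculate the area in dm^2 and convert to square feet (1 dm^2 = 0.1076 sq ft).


Area = 24 x 15 = 360 dm^2
Conversion: 360 x 0.1076 = 38.74 sq ft


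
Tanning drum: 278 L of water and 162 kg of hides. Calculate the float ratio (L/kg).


1.7


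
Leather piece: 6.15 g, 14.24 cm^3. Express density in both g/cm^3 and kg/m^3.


0.432 g/cm^3
432 kg/m^3


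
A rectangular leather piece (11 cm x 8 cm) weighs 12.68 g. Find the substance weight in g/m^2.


1440.9 g/m^2


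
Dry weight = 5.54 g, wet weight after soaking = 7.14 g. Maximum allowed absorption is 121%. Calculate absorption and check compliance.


WA = (7.14 - 5.54) / 5.54 x 100 = 28.9%
Maximum allowed: 121%
Compliant: Yes


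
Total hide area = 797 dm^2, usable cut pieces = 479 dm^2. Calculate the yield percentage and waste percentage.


Yield = 479 / 797 x 100 = 60.1%
Waste = 797 - 479 = 318 dm^2
Waste% = 100 - 60.1 = 39.9%


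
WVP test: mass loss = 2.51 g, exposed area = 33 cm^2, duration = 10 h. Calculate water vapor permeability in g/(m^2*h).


WVP = mass_loss / (area x time) x 10000
WVP = 2.51 / (33 x 10) x 10000
WVP = 2.51 / 330 x 10000 = 76.06 g/(m^2*h)


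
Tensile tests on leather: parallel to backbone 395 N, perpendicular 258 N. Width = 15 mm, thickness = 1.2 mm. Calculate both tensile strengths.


Area = 15 x 1.2 = 18.0 mm^2
TS (parallel) = 395 / 18.0 = 21.94 N/mm^2
TS (perpendicular) = 258 / 18.0 = 14.33 N/mm^2


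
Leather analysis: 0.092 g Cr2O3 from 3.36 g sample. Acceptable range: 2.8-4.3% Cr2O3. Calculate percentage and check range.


Cr2O3% = 0.092 / 3.36 x 100 = 2.74%
Acceptable range: 2.8 to 4.3%
Within range: No


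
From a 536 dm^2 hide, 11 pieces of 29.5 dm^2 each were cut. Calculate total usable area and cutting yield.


Usable area = 324.5 dm^2
Yield = 60.5%


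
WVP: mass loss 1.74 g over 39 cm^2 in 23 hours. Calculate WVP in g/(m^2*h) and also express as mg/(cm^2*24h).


WVP = 1.74 / (39 x 23) x 10000 = 19.40 g/(m^2*h)
Mass loss in mg = 1.74 x 1000 = 1740 mg
Per cm^2 per 24h in mg: 1740 x 24 / (39 x 23) = 41760 / 897 = 46.56 mg/(cm^2*24h)


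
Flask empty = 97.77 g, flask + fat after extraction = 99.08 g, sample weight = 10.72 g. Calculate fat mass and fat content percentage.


Fat mass = 1.31 g
Fat content = 12.2%

Fat mass = 99.08 - 97.77 = 1.31 g
Fat% = 1.31 / 10.72 x 100 = 12.2%


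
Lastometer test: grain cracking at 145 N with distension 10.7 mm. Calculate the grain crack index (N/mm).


13.6 N/mm

Grain crack index = force / distension
Index = 145 / 10.7 = 13.6 N/mm


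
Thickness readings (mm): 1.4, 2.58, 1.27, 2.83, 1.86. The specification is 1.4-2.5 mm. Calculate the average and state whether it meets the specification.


Sum = 9.94
Average = 9.94 / 5 = 1.99 mm
Specification range: 1.4 to 2.5 mm
Within spec: Yes


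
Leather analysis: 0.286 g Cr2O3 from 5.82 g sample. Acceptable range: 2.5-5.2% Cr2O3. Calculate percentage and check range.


Cr2O3 = 4.91%
Within range: Yes


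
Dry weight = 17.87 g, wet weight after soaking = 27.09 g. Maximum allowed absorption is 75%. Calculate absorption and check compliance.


WA = (27.09 - 17.87) / 17.87 x 100 = 51.6%
Maximum allowed: 75%
Compliant: Yes


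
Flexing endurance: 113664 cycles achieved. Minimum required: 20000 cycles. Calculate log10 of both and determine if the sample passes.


Achieved: log10 = 5.06
Required: log10 = 4.30
Passes: Yes


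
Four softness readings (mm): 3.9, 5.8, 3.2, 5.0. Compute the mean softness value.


Sum = 3.9 + 5.8 + 3.2 + 5.0
Mean = 17.9 / 4 = 4.48 mm


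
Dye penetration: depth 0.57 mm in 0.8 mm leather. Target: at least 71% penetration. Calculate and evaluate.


Penetration = 0.57 / 0.8 x 100 = 71.3%
Target: 71%
Meets target: Yes
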